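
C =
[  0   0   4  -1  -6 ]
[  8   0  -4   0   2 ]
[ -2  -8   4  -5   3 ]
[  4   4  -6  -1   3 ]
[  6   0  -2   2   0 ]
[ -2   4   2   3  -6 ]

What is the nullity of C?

1

Row reduce to echelon form.
Swap R1 ↔ R2
R3 ← R3 + (1/4)·R1: [0, -8, 3, -5, 7/2]
R4 ← R4 − (1/2)·R1: [0, 4, -4, -1, 2]
R5 ← R5 − (3/4)·R1: [0, 0, 1, 2, -3/2]
R6 ← R6 + (1/4)·R1: [0, 4, 1, 3, -11/2]
Swap R2 ↔ R3
R4 ← R4 + (1/2)·R2: [0, 0, -5/2, -7/2, 15/4]
R6 ← R6 + (1/2)·R2: [0, 0, 5/2, 1/2, -15/4]
R4 ← R4 + (5/8)·R3: [0, 0, 0, -33/8, 0]
R5 ← R5 − (1/4)·R3: [0, 0, 0, 9/4, 0]
R6 ← R6 − (5/8)·R3: [0, 0, 0, 9/8, 0]
R5 ← R5 + (6/11)·R4: [0, 0, 0, 0, 0]
R6 ← R6 + (3/11)·R4: [0, 0, 0, 0, 0]
4 nonzero rows, so rank(C) = 4.
C has 5 columns; by rank–nullity, nullity = 5 − 4 = 1.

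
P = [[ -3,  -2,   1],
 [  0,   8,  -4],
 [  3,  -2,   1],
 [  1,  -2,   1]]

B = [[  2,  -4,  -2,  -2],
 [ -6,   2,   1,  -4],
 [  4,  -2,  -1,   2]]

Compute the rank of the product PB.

First compute PB:
[[ 10,   6,   3,  16],
 [-64,  24,  12, -40],
 [ 22, -18,  -9,   4],
 [ 18, -10,  -5,   8]]
Now row reduce the product.
R2 ← R2 + (32/5)·R1: [0, 312/5, 156/5, 312/5]
R3 ← R3 − (11/5)·R1: [0, -156/5, -78/5, -156/5]
R4 ← R4 − (9/5)·R1: [0, -104/5, -52/5, -104/5]
R3 ← R3 + (1/2)·R2: [0, 0, 0, 0]
R4 ← R4 + (1/3)·R2: [0, 0, 0, 0]
2 nonzero rows, so rank(PB) = 2.

2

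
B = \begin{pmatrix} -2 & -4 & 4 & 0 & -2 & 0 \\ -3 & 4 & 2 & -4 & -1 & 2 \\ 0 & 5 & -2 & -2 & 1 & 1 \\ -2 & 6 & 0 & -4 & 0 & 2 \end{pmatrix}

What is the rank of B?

2

Row reduce to echelon form.
R2 ← R2 − (3/2)·R1: [0, 10, -4, -4, 2, 2]
R4 ← R4 − R1: [0, 10, -4, -4, 2, 2]
R3 ← R3 − (1/2)·R2: [0, 0, 0, 0, 0, 0]
R4 ← R4 − R2: [0, 0, 0, 0, 0, 0]
Echelon form has 2 nonzero rows, so rank(B) = 2.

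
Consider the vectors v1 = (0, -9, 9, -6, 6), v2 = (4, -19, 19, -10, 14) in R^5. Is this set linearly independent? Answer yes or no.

yes

Form the matrix with these vectors as rows and row reduce.
Swap R1 ↔ R2
2 nonzero rows, so the 2 vectors span a space of dimension 2.
Since 2 = 2, the vectors are linearly independent.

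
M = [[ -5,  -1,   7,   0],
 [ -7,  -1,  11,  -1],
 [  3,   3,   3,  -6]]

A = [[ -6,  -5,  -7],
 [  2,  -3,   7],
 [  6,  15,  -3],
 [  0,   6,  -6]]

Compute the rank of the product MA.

First compute MA:
[[ 70, 133,   7],
 [106, 197,  15],
 [  6, -15,  27]]
Now row reduce the product.
R2 ← R2 − (53/35)·R1: [0, -22/5, 22/5]
R3 ← R3 − (3/35)·R1: [0, -132/5, 132/5]
R3 ← R3 − (6)·R2: [0, 0, 0]
2 nonzero rows, so rank(MA) = 2.

2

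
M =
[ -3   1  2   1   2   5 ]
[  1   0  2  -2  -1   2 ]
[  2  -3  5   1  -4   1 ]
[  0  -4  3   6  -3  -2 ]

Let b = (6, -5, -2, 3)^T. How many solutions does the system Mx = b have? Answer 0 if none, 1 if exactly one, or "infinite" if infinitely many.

0

Row reduce the augmented matrix [M | b].
R2 ← R2 + (1/3)·R1: [0, 1/3, 8/3, -5/3, -1/3, 11/3, -3]
R3 ← R3 + (2/3)·R1: [0, -7/3, 19/3, 5/3, -8/3, 13/3, 2]
R3 ← R3 + (7)·R2: [0, 0, 25, -10, -5, 30, -19]
R4 ← R4 + (12)·R2: [0, 0, 35, -14, -7, 42, -33]
R4 ← R4 − (7/5)·R3: [0, 0, 0, 0, 0, 0, -32/5]
The echelon form has 4 nonzero rows; the last pivot sits in the augmented column, so rank(M) = 3 but rank([M|b]) = 4.
Since the ranks differ, the system is inconsistent.
It has no solutions.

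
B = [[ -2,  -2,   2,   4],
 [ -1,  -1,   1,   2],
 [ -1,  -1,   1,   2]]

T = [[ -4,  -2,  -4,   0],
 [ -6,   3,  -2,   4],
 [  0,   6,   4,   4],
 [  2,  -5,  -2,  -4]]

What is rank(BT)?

First compute BT:
[[ 28, -10,  12, -16],
 [ 14,  -5,   6,  -8],
 [ 14,  -5,   6,  -8]]
Now row reduce the product.
R2 ← R2 − (1/2)·R1: [0, 0, 0, 0]
R3 ← R3 − (1/2)·R1: [0, 0, 0, 0]
1 nonzero row, so rank(BT) = 1.

1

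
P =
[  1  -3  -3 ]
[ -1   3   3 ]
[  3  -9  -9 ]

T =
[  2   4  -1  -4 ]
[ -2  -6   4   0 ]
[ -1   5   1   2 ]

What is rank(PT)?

First compute PT:
[[ 11,   7, -16, -10],
 [-11,  -7,  16,  10],
 [ 33,  21, -48, -30]]
Now row reduce the product.
R2 ← R2 + R1: [0, 0, 0, 0]
R3 ← R3 − (3)·R1: [0, 0, 0, 0]
1 nonzero row, so rank(PT) = 1.

1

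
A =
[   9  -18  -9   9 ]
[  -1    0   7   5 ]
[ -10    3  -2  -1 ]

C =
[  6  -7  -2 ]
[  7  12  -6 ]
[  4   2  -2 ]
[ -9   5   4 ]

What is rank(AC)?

First compute AC:
[[-189, -252, 144],
 [-23,  46,   8],
 [-38,  97,   2]]
Now row reduce the product.
R2 ← R2 − (23/189)·R1: [0, 230/3, -200/21]
R3 ← R3 − (38/189)·R1: [0, 443/3, -566/21]
R3 ← R3 − (443/230)·R2: [0, 0, -198/23]
3 nonzero rows, so rank(AC) = 3.

3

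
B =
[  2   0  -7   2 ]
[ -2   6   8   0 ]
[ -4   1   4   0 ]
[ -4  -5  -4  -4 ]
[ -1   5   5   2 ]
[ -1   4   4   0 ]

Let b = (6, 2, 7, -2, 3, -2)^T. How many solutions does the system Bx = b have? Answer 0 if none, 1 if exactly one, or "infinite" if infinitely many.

0

Row reduce the augmented matrix [B | b].
R2 ← R2 + R1: [0, 6, 1, 2, 8]
R3 ← R3 + (2)·R1: [0, 1, -10, 4, 19]
R4 ← R4 + (2)·R1: [0, -5, -18, 0, 10]
R5 ← R5 + (1/2)·R1: [0, 5, 3/2, 3, 6]
R6 ← R6 + (1/2)·R1: [0, 4, 1/2, 1, 1]
R3 ← R3 − (1/6)·R2: [0, 0, -61/6, 11/3, 53/3]
R4 ← R4 + (5/6)·R2: [0, 0, -103/6, 5/3, 50/3]
R5 ← R5 − (5/6)·R2: [0, 0, 2/3, 4/3, -2/3]
R6 ← R6 − (2/3)·R2: [0, 0, -1/6, -1/3, -13/3]
R4 ← R4 − (103/61)·R3: [0, 0, 0, -276/61, -803/61]
R5 ← R5 + (4/61)·R3: [0, 0, 0, 96/61, 30/61]
R6 ← R6 − (1/61)·R3: [0, 0, 0, -24/61, -282/61]
R5 ← R5 + (8/23)·R4: [0, 0, 0, 0, -94/23]
R6 ← R6 − (2/23)·R4: [0, 0, 0, 0, -80/23]
R6 ← R6 − (40/47)·R5: [0, 0, 0, 0, 0]
The echelon form has 5 nonzero rows; the last pivot sits in the augmented column, so rank(B) = 4 but rank([B|b]) = 5.
Since the ranks differ, the system is inconsistent.
It has no solutions.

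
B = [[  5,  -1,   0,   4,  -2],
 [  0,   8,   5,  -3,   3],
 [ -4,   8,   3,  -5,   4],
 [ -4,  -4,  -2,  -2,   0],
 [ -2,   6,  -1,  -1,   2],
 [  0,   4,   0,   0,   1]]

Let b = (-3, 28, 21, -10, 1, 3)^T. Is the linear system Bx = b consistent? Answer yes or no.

Row reduce the augmented matrix [B | b].
R3 ← R3 + (4/5)·R1: [0, 36/5, 3, -9/5, 12/5, 93/5]
R4 ← R4 + (4/5)·R1: [0, -24/5, -2, 6/5, -8/5, -62/5]
R5 ← R5 + (2/5)·R1: [0, 28/5, -1, 3/5, 6/5, -1/5]
R3 ← R3 − (9/10)·R2: [0, 0, -3/2, 9/10, -3/10, -33/5]
R4 ← R4 + (3/5)·R2: [0, 0, 1, -3/5, 1/5, 22/5]
R5 ← R5 − (7/10)·R2: [0, 0, -9/2, 27/10, -9/10, -99/5]
R6 ← R6 − (1/2)·R2: [0, 0, -5/2, 3/2, -1/2, -11]
R4 ← R4 + (2/3)·R3: [0, 0, 0, 0, 0, 0]
R5 ← R5 − (3)·R3: [0, 0, 0, 0, 0, 0]
R6 ← R6 − (5/3)·R3: [0, 0, 0, 0, 0, 0]
The echelon form has 3 nonzero rows, and every pivot lies in the first 5 columns, so rank(B) = rank([B|b]) = 3.
The system is consistent.

yes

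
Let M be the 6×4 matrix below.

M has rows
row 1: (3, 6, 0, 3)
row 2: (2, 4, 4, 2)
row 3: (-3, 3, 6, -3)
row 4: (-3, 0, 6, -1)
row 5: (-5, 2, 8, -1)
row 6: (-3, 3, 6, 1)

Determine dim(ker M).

0

Row reduce to echelon form.
R2 ← R2 − (2/3)·R1: [0, 0, 4, 0]
R3 ← R3 + R1: [0, 9, 6, 0]
R4 ← R4 + R1: [0, 6, 6, 2]
R5 ← R5 + (5/3)·R1: [0, 12, 8, 4]
R6 ← R6 + R1: [0, 9, 6, 4]
Swap R2 ↔ R3
R4 ← R4 − (2/3)·R2: [0, 0, 2, 2]
R5 ← R5 − (4/3)·R2: [0, 0, 0, 4]
R6 ← R6 − R2: [0, 0, 0, 4]
R4 ← R4 − (1/2)·R3: [0, 0, 0, 2]
R5 ← R5 − (2)·R4: [0, 0, 0, 0]
R6 ← R6 − (2)·R4: [0, 0, 0, 0]
4 nonzero rows, so rank(M) = 4.
M has 4 columns; by rank–nullity, nullity = 4 − 4 = 0.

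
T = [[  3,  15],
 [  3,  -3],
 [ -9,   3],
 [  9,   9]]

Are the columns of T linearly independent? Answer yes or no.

yes

Row reduce T to echelon form.
R2 ← R2 − R1: [0, -18]
R3 ← R3 + (3)·R1: [0, 48]
R4 ← R4 − (3)·R1: [0, -36]
R3 ← R3 + (8/3)·R2: [0, 0]
R4 ← R4 − (2)·R2: [0, 0]
2 pivots among 2 columns.
Every column is a pivot column, so the columns are linearly independent.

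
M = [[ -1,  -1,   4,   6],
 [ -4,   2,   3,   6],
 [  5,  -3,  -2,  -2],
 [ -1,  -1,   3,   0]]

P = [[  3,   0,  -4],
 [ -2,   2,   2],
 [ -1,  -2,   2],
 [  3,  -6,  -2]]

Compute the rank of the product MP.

First compute MP:
[[ 13, -46,  -2],
 [ -1, -38,  14],
 [ 17,  10, -26],
 [ -4,  -8,   8]]
Now row reduce the product.
R2 ← R2 + (1/13)·R1: [0, -540/13, 180/13]
R3 ← R3 − (17/13)·R1: [0, 912/13, -304/13]
R4 ← R4 + (4/13)·R1: [0, -288/13, 96/13]
R3 ← R3 + (76/45)·R2: [0, 0, 0]
R4 ← R4 − (8/15)·R2: [0, 0, 0]
2 nonzero rows, so rank(MP) = 2.

2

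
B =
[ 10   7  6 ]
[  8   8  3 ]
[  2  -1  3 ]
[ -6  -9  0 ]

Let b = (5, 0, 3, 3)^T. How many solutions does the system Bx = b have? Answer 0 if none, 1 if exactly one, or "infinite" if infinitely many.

Row reduce the augmented matrix [B | b].
R2 ← R2 − (4/5)·R1: [0, 12/5, -9/5, -4]
R3 ← R3 − (1/5)·R1: [0, -12/5, 9/5, 2]
R4 ← R4 + (3/5)·R1: [0, -24/5, 18/5, 6]
R3 ← R3 + R2: [0, 0, 0, -2]
R4 ← R4 + (2)·R2: [0, 0, 0, -2]
R4 ← R4 − R3: [0, 0, 0, 0]
The echelon form has 3 nonzero rows; the last pivot sits in the augmented column, so rank(B) = 2 but rank([B|b]) = 3.
Since the ranks differ, the system is inconsistent.
It has no solutions.

0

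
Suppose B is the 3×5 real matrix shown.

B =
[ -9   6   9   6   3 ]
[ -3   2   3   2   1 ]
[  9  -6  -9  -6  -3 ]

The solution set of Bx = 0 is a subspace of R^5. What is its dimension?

Row reduce to echelon form.
R2 ← R2 − (1/3)·R1: [0, 0, 0, 0, 0]
R3 ← R3 + R1: [0, 0, 0, 0, 0]
1 nonzero row, so rank(B) = 1.
B has 5 columns; by rank–nullity, nullity = 5 − 1 = 4.

4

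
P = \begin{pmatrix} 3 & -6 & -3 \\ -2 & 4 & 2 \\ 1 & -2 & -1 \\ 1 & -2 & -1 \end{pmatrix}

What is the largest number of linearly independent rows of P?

1

Row reduce to echelon form.
R2 ← R2 + (2/3)·R1: [0, 0, 0]
R3 ← R3 − (1/3)·R1: [0, 0, 0]
R4 ← R4 − (1/3)·R1: [0, 0, 0]
Echelon form has 1 nonzero row, so rank(P) = 1.
The rank gives the maximum number of linearly independent rows: 1.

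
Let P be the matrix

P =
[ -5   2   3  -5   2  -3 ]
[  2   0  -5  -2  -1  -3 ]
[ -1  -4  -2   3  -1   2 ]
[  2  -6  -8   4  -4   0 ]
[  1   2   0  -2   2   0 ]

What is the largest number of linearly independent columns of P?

4

Row reduce to echelon form.
R2 ← R2 + (2/5)·R1: [0, 4/5, -19/5, -4, -1/5, -21/5]
R3 ← R3 − (1/5)·R1: [0, -22/5, -13/5, 4, -7/5, 13/5]
R4 ← R4 + (2/5)·R1: [0, -26/5, -34/5, 2, -16/5, -6/5]
R5 ← R5 + (1/5)·R1: [0, 12/5, 3/5, -3, 12/5, -3/5]
R3 ← R3 + (11/2)·R2: [0, 0, -47/2, -18, -5/2, -41/2]
R4 ← R4 + (13/2)·R2: [0, 0, -63/2, -24, -9/2, -57/2]
R5 ← R5 − (3)·R2: [0, 0, 12, 9, 3, 12]
R4 ← R4 − (63/47)·R3: [0, 0, 0, 6/47, -54/47, -48/47]
R5 ← R5 + (24/47)·R3: [0, 0, 0, -9/47, 81/47, 72/47]
R5 ← R5 + (3/2)·R4: [0, 0, 0, 0, 0, 0]
Echelon form has 4 nonzero rows, so rank(P) = 4.
The rank gives the maximum number of linearly independent columns: 4.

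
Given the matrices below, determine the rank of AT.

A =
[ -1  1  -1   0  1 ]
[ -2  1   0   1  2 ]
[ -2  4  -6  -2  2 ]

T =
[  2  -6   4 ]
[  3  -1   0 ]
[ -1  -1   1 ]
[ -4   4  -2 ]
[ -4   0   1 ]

First compute AT:
[[ -2,   6,  -4],
 [-13,  15,  -8],
 [ 14,   6,  -8]]
Now row reduce the product.
R2 ← R2 − (13/2)·R1: [0, -24, 18]
R3 ← R3 + (7)·R1: [0, 48, -36]
R3 ← R3 + (2)·R2: [0, 0, 0]
2 nonzero rows, so rank(AT) = 2.

2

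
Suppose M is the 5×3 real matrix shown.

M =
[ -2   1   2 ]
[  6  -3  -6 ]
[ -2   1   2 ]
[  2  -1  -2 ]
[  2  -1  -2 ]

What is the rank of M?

1

Row reduce to echelon form.
R2 ← R2 + (3)·R1: [0, 0, 0]
R3 ← R3 − R1: [0, 0, 0]
R4 ← R4 + R1: [0, 0, 0]
R5 ← R5 + R1: [0, 0, 0]
Echelon form has 1 nonzero row, so rank(M) = 1.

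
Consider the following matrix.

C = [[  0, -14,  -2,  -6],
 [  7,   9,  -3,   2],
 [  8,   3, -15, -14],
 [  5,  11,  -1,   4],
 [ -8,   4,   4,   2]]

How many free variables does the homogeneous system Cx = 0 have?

Row reduce to echelon form.
Swap R1 ↔ R2
R3 ← R3 − (8/7)·R1: [0, -51/7, -81/7, -114/7]
R4 ← R4 − (5/7)·R1: [0, 32/7, 8/7, 18/7]
R5 ← R5 + (8/7)·R1: [0, 100/7, 4/7, 30/7]
R3 ← R3 − (51/98)·R2: [0, 0, -516/49, -645/49]
R4 ← R4 + (16/49)·R2: [0, 0, 24/49, 30/49]
R5 ← R5 + (50/49)·R2: [0, 0, -72/49, -90/49]
R4 ← R4 + (2/43)·R3: [0, 0, 0, 0]
R5 ← R5 − (6/43)·R3: [0, 0, 0, 0]
3 nonzero rows, so rank(C) = 3.
C has 4 columns; by rank–nullity, nullity = 4 − 3 = 1.

1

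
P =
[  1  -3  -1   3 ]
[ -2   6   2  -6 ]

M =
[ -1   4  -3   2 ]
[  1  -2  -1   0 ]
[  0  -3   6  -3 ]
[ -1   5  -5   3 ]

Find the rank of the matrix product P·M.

1

First compute PM:
[[ -7,  28, -21,  14],
 [ 14, -56,  42, -28]]
Now row reduce the product.
R2 ← R2 + (2)·R1: [0, 0, 0, 0]
1 nonzero row, so rank(PM) = 1.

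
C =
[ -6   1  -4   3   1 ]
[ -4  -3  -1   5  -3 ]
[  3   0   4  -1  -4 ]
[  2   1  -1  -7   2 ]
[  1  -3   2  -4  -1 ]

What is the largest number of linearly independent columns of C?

5

Row reduce to echelon form.
R2 ← R2 − (2/3)·R1: [0, -11/3, 5/3, 3, -11/3]
R3 ← R3 + (1/2)·R1: [0, 1/2, 2, 1/2, -7/2]
R4 ← R4 + (1/3)·R1: [0, 4/3, -7/3, -6, 7/3]
R5 ← R5 + (1/6)·R1: [0, -17/6, 4/3, -7/2, -5/6]
R3 ← R3 + (3/22)·R2: [0, 0, 49/22, 10/11, -4]
R4 ← R4 + (4/11)·R2: [0, 0, -19/11, -54/11, 1]
R5 ← R5 − (17/22)·R2: [0, 0, 1/22, -64/11, 2]
R4 ← R4 + (38/49)·R3: [0, 0, 0, -206/49, -103/49]
R5 ← R5 − (1/49)·R3: [0, 0, 0, -286/49, 102/49]
R5 ← R5 − (143/103)·R4: [0, 0, 0, 0, 5]
Echelon form has 5 nonzero rows, so rank(C) = 5.
The rank gives the maximum number of linearly independent columns: 5.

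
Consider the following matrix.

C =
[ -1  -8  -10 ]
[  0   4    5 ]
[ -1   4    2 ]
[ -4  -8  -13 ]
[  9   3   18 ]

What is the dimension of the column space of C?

3

Row reduce to echelon form.
R3 ← R3 − R1: [0, 12, 12]
R4 ← R4 − (4)·R1: [0, 24, 27]
R5 ← R5 + (9)·R1: [0, -69, -72]
R3 ← R3 − (3)·R2: [0, 0, -3]
R4 ← R4 − (6)·R2: [0, 0, -3]
R5 ← R5 + (69/4)·R2: [0, 0, 57/4]
R4 ← R4 − R3: [0, 0, 0]
R5 ← R5 + (19/4)·R3: [0, 0, 0]
Echelon form has 3 nonzero rows, so rank(C) = 3.
The column space has dimension equal to the rank: 3.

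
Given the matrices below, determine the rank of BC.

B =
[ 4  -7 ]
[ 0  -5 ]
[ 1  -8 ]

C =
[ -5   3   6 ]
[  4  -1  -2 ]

2

First compute BC:
[[-48,  19,  38],
 [-20,   5,  10],
 [-37,  11,  22]]
Now row reduce the product.
R2 ← R2 − (5/12)·R1: [0, -35/12, -35/6]
R3 ← R3 − (37/48)·R1: [0, -175/48, -175/24]
R3 ← R3 − (5/4)·R2: [0, 0, 0]
2 nonzero rows, so rank(BC) = 2.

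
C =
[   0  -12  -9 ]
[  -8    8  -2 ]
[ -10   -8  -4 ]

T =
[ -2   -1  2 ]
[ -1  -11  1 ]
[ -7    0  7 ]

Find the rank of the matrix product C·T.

First compute CT:
[[ 75, 132, -75],
 [ 22, -80, -22],
 [ 56,  98, -56]]
Now row reduce the product.
R2 ← R2 − (22/75)·R1: [0, -2968/25, 0]
R3 ← R3 − (56/75)·R1: [0, -14/25, 0]
R3 ← R3 − (1/212)·R2: [0, 0, 0]
2 nonzero rows, so rank(CT) = 2.

2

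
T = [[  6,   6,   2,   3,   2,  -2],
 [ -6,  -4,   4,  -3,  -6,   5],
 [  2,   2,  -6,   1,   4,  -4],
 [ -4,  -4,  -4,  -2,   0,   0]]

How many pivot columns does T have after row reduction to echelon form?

Row reduce to echelon form.
R2 ← R2 + R1: [0, 2, 6, 0, -4, 3]
R3 ← R3 − (1/3)·R1: [0, 0, -20/3, 0, 10/3, -10/3]
R4 ← R4 + (2/3)·R1: [0, 0, -8/3, 0, 4/3, -4/3]
R4 ← R4 − (2/5)·R3: [0, 0, 0, 0, 0, 0]
Echelon form has 3 nonzero rows, so rank(T) = 3.
Each nonzero row contributes one pivot column: 3 pivot columns.

3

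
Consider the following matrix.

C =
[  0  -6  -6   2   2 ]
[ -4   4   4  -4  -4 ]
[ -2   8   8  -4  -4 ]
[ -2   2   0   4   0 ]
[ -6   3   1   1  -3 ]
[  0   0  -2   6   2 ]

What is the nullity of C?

Row reduce to echelon form.
Swap R1 ↔ R2
R3 ← R3 − (1/2)·R1: [0, 6, 6, -2, -2]
R4 ← R4 − (1/2)·R1: [0, 0, -2, 6, 2]
R5 ← R5 − (3/2)·R1: [0, -3, -5, 7, 3]
R3 ← R3 + R2: [0, 0, 0, 0, 0]
R5 ← R5 − (1/2)·R2: [0, 0, -2, 6, 2]
Swap R3 ↔ R4
R5 ← R5 − R3: [0, 0, 0, 0, 0]
R6 ← R6 − R3: [0, 0, 0, 0, 0]
3 nonzero rows, so rank(C) = 3.
C has 5 columns; by rank–nullity, nullity = 5 − 3 = 2.

2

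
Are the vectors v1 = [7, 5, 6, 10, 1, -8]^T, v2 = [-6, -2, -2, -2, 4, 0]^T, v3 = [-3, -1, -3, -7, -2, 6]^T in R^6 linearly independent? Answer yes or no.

Form the matrix with these vectors as rows and row reduce.
R2 ← R2 + (6/7)·R1: [0, 16/7, 22/7, 46/7, 34/7, -48/7]
R3 ← R3 + (3/7)·R1: [0, 8/7, -3/7, -19/7, -11/7, 18/7]
R3 ← R3 − (1/2)·R2: [0, 0, -2, -6, -4, 6]
3 nonzero rows, so the 3 vectors span a space of dimension 3.
Since 3 = 3, the vectors are linearly independent.

yes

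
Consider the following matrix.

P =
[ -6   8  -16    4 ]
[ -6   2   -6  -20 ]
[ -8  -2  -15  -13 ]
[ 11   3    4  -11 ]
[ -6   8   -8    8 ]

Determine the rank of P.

4

Row reduce to echelon form.
R2 ← R2 − R1: [0, -6, 10, -24]
R3 ← R3 − (4/3)·R1: [0, -38/3, 19/3, -55/3]
R4 ← R4 + (11/6)·R1: [0, 53/3, -76/3, -11/3]
R5 ← R5 − R1: [0, 0, 8, 4]
R3 ← R3 − (19/9)·R2: [0, 0, -133/9, 97/3]
R4 ← R4 + (53/18)·R2: [0, 0, 37/9, -223/3]
R4 ← R4 + (37/133)·R3: [0, 0, 0, -8690/133]
R5 ← R5 + (72/133)·R3: [0, 0, 0, 2860/133]
R5 ← R5 + (26/79)·R4: [0, 0, 0, 0]
Echelon form has 4 nonzero rows, so rank(P) = 4.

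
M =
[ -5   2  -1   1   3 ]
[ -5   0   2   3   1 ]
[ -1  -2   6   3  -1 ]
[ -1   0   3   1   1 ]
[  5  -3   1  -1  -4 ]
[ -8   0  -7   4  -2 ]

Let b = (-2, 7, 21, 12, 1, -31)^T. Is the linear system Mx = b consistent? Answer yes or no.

Row reduce the augmented matrix [M | b].
R2 ← R2 − R1: [0, -2, 3, 2, -2, 9]
R3 ← R3 − (1/5)·R1: [0, -12/5, 31/5, 14/5, -8/5, 107/5]
R4 ← R4 − (1/5)·R1: [0, -2/5, 16/5, 4/5, 2/5, 62/5]
R5 ← R5 + R1: [0, -1, 0, 0, -1, -1]
R6 ← R6 − (8/5)·R1: [0, -16/5, -27/5, 12/5, -34/5, -139/5]
R3 ← R3 − (6/5)·R2: [0, 0, 13/5, 2/5, 4/5, 53/5]
R4 ← R4 − (1/5)·R2: [0, 0, 13/5, 2/5, 4/5, 53/5]
R5 ← R5 − (1/2)·R2: [0, 0, -3/2, -1, 0, -11/2]
R6 ← R6 − (8/5)·R2: [0, 0, -51/5, -4/5, -18/5, -211/5]
R4 ← R4 − R3: [0, 0, 0, 0, 0, 0]
R5 ← R5 + (15/26)·R3: [0, 0, 0, -10/13, 6/13, 8/13]
R6 ← R6 + (51/13)·R3: [0, 0, 0, 10/13, -6/13, -8/13]
Swap R4 ↔ R5
R6 ← R6 + R4: [0, 0, 0, 0, 0, 0]
The echelon form has 4 nonzero rows, and every pivot lies in the first 5 columns, so rank(M) = rank([M|b]) = 4.
The system is consistent.

yes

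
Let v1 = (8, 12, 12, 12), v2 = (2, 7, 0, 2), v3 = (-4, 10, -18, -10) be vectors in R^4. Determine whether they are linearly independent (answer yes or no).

no

Form the matrix with these vectors as rows and row reduce.
R2 ← R2 − (1/4)·R1: [0, 4, -3, -1]
R3 ← R3 + (1/2)·R1: [0, 16, -12, -4]
R3 ← R3 − (4)·R2: [0, 0, 0, 0]
2 nonzero rows, so the 3 vectors span a space of dimension 2.
Since 2 < 3, the vectors are linearly dependent.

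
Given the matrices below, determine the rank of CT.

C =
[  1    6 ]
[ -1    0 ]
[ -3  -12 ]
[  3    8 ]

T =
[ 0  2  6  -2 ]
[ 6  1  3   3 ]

First compute CT:
[[ 36,   8,  24,  16],
 [  0,  -2,  -6,   2],
 [-72, -18, -54, -30],
 [ 48,  14,  42,  18]]
Now row reduce the product.
R3 ← R3 + (2)·R1: [0, -2, -6, 2]
R4 ← R4 − (4/3)·R1: [0, 10/3, 10, -10/3]
R3 ← R3 − R2: [0, 0, 0, 0]
R4 ← R4 + (5/3)·R2: [0, 0, 0, 0]
2 nonzero rows, so rank(CT) = 2.

2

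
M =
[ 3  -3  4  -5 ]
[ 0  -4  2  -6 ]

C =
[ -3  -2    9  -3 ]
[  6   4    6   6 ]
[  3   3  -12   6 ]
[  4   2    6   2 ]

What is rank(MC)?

First compute MC:
[[-35, -16, -69, -13],
 [-42, -22, -84, -24]]
Now row reduce the product.
R2 ← R2 − (6/5)·R1: [0, -14/5, -6/5, -42/5]
2 nonzero rows, so rank(MC) = 2.

2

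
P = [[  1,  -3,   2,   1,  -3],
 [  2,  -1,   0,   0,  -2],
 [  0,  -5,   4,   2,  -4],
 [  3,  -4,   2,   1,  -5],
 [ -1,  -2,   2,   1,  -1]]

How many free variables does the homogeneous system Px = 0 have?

Row reduce to echelon form.
R2 ← R2 − (2)·R1: [0, 5, -4, -2, 4]
R4 ← R4 − (3)·R1: [0, 5, -4, -2, 4]
R5 ← R5 + R1: [0, -5, 4, 2, -4]
R3 ← R3 + R2: [0, 0, 0, 0, 0]
R4 ← R4 − R2: [0, 0, 0, 0, 0]
R5 ← R5 + R2: [0, 0, 0, 0, 0]
2 nonzero rows, so rank(P) = 2.
P has 5 columns; by rank–nullity, nullity = 5 − 2 = 3.

3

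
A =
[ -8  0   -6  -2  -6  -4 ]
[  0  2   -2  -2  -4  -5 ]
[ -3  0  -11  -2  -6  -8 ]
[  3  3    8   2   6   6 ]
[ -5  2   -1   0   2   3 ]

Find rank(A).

5

Row reduce to echelon form.
R3 ← R3 − (3/8)·R1: [0, 0, -35/4, -5/4, -15/4, -13/2]
R4 ← R4 + (3/8)·R1: [0, 3, 23/4, 5/4, 15/4, 9/2]
R5 ← R5 − (5/8)·R1: [0, 2, 11/4, 5/4, 23/4, 11/2]
R4 ← R4 − (3/2)·R2: [0, 0, 35/4, 17/4, 39/4, 12]
R5 ← R5 − R2: [0, 0, 19/4, 13/4, 39/4, 21/2]
R4 ← R4 + R3: [0, 0, 0, 3, 6, 11/2]
R5 ← R5 + (19/35)·R3: [0, 0, 0, 18/7, 54/7, 244/35]
R5 ← R5 − (6/7)·R4: [0, 0, 0, 0, 18/7, 79/35]
Echelon form has 5 nonzero rows, so rank(A) = 5.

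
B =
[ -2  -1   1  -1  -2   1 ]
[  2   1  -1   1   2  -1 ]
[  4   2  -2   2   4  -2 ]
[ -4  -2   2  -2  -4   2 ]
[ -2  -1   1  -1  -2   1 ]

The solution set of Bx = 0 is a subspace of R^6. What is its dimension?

Row reduce to echelon form.
R2 ← R2 + R1: [0, 0, 0, 0, 0, 0]
R3 ← R3 + (2)·R1: [0, 0, 0, 0, 0, 0]
R4 ← R4 − (2)·R1: [0, 0, 0, 0, 0, 0]
R5 ← R5 − R1: [0, 0, 0, 0, 0, 0]
1 nonzero row, so rank(B) = 1.
B has 6 columns; by rank–nullity, nullity = 6 − 1 = 5.

5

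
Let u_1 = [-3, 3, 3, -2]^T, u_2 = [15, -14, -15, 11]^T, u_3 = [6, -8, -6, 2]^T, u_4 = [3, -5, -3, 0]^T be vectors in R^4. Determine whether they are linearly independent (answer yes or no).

no

Form the matrix with these vectors as rows and row reduce.
R2 ← R2 + (5)·R1: [0, 1, 0, 1]
R3 ← R3 + (2)·R1: [0, -2, 0, -2]
R4 ← R4 + R1: [0, -2, 0, -2]
R3 ← R3 + (2)·R2: [0, 0, 0, 0]
R4 ← R4 + (2)·R2: [0, 0, 0, 0]
2 nonzero rows, so the 4 vectors span a space of dimension 2.
Since 2 < 4, the vectors are linearly dependent.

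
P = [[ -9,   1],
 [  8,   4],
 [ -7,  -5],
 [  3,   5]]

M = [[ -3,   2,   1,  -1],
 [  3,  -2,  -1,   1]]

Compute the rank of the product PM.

First compute PM:
[[ 30, -20, -10,  10],
 [-12,   8,   4,  -4],
 [  6,  -4,  -2,   2],
 [  6,  -4,  -2,   2]]
Now row reduce the product.
R2 ← R2 + (2/5)·R1: [0, 0, 0, 0]
R3 ← R3 − (1/5)·R1: [0, 0, 0, 0]
R4 ← R4 − (1/5)·R1: [0, 0, 0, 0]
1 nonzero row, so rank(PM) = 1.

1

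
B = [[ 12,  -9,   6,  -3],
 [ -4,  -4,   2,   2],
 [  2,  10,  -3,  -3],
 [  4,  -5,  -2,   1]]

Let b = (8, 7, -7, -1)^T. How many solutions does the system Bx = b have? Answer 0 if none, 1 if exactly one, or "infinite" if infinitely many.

Row reduce the augmented matrix [B | b].
R2 ← R2 + (1/3)·R1: [0, -7, 4, 1, 29/3]
R3 ← R3 − (1/6)·R1: [0, 23/2, -4, -5/2, -25/3]
R4 ← R4 − (1/3)·R1: [0, -2, -4, 2, -11/3]
R3 ← R3 + (23/14)·R2: [0, 0, 18/7, -6/7, 317/42]
R4 ← R4 − (2/7)·R2: [0, 0, -36/7, 12/7, -45/7]
R4 ← R4 + (2)·R3: [0, 0, 0, 0, 26/3]
The echelon form has 4 nonzero rows; the last pivot sits in the augmented column, so rank(B) = 3 but rank([B|b]) = 4.
Since the ranks differ, the system is inconsistent.
It has no solutions.

0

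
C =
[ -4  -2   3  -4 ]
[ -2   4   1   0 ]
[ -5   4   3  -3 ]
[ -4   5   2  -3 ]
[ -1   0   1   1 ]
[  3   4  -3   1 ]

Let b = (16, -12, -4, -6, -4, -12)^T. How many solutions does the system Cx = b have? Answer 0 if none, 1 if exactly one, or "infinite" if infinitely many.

Row reduce the augmented matrix [C | b].
R2 ← R2 − (1/2)·R1: [0, 5, -1/2, 2, -20]
R3 ← R3 − (5/4)·R1: [0, 13/2, -3/4, 2, -24]
R4 ← R4 − R1: [0, 7, -1, 1, -22]
R5 ← R5 − (1/4)·R1: [0, 1/2, 1/4, 2, -8]
R6 ← R6 + (3/4)·R1: [0, 5/2, -3/4, -2, 0]
R3 ← R3 − (13/10)·R2: [0, 0, -1/10, -3/5, 2]
R4 ← R4 − (7/5)·R2: [0, 0, -3/10, -9/5, 6]
R5 ← R5 − (1/10)·R2: [0, 0, 3/10, 9/5, -6]
R6 ← R6 − (1/2)·R2: [0, 0, -1/2, -3, 10]
R4 ← R4 − (3)·R3: [0, 0, 0, 0, 0]
R5 ← R5 + (3)·R3: [0, 0, 0, 0, 0]
R6 ← R6 − (5)·R3: [0, 0, 0, 0, 0]
The echelon form has 3 nonzero rows, and every pivot lies in the first 4 columns, so rank(C) = rank([C|b]) = 3.
The system is consistent.
rank = 3 < 4 unknowns, so there are infinitely many solutions.

infinite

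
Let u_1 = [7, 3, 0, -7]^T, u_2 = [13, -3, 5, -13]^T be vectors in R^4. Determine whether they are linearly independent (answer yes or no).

yes

Form the matrix with these vectors as rows and row reduce.
R2 ← R2 − (13/7)·R1: [0, -60/7, 5, 0]
2 nonzero rows, so the 2 vectors span a space of dimension 2.
Since 2 = 2, the vectors are linearly independent.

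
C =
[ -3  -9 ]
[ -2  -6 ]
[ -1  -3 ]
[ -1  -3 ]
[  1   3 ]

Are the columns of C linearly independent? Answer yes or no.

no

Row reduce C to echelon form.
R2 ← R2 − (2/3)·R1: [0, 0]
R3 ← R3 − (1/3)·R1: [0, 0]
R4 ← R4 − (1/3)·R1: [0, 0]
R5 ← R5 + (1/3)·R1: [0, 0]
1 pivot among 2 columns.
Only 1 < 2 pivot columns, so the columns are linearly dependent.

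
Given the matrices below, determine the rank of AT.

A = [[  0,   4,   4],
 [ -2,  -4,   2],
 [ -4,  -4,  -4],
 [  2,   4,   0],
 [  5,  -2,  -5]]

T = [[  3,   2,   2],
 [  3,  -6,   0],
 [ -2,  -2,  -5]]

First compute AT:
[[  4, -32, -20],
 [-22,  16, -14],
 [-16,  24,  12],
 [ 18, -20,   4],
 [ 19,  32,  35]]
Now row reduce the product.
R2 ← R2 + (11/2)·R1: [0, -160, -124]
R3 ← R3 + (4)·R1: [0, -104, -68]
R4 ← R4 − (9/2)·R1: [0, 124, 94]
R5 ← R5 − (19/4)·R1: [0, 184, 130]
R3 ← R3 − (13/20)·R2: [0, 0, 63/5]
R4 ← R4 + (31/40)·R2: [0, 0, -21/10]
R5 ← R5 + (23/20)·R2: [0, 0, -63/5]
R4 ← R4 + (1/6)·R3: [0, 0, 0]
R5 ← R5 + R3: [0, 0, 0]
3 nonzero rows, so rank(AT) = 3.

3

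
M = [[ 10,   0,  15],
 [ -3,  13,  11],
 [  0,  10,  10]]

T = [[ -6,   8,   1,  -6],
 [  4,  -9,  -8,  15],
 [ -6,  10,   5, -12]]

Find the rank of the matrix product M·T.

2

First compute MT:
[[-150, 230,  85, -240],
 [  4, -31, -52,  81],
 [-20,  10, -30,  30]]
Now row reduce the product.
R2 ← R2 + (2/75)·R1: [0, -373/15, -746/15, 373/5]
R3 ← R3 − (2/15)·R1: [0, -62/3, -124/3, 62]
R3 ← R3 − (310/373)·R2: [0, 0, 0, 0]
2 nonzero rows, so rank(MT) = 2.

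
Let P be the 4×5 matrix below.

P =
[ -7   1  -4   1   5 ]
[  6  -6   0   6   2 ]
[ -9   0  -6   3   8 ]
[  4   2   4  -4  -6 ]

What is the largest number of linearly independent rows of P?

Row reduce to echelon form.
R2 ← R2 + (6/7)·R1: [0, -36/7, -24/7, 48/7, 44/7]
R3 ← R3 − (9/7)·R1: [0, -9/7, -6/7, 12/7, 11/7]
R4 ← R4 + (4/7)·R1: [0, 18/7, 12/7, -24/7, -22/7]
R3 ← R3 − (1/4)·R2: [0, 0, 0, 0, 0]
R4 ← R4 + (1/2)·R2: [0, 0, 0, 0, 0]
Echelon form has 2 nonzero rows, so rank(P) = 2.
The rank gives the maximum number of linearly independent rows: 2.

2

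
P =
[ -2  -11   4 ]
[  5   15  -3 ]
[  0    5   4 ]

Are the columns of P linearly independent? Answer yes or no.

yes

Row reduce P to echelon form.
R2 ← R2 + (5/2)·R1: [0, -25/2, 7]
R3 ← R3 + (2/5)·R2: [0, 0, 34/5]
3 pivots among 3 columns.
Every column is a pivot column, so the columns are linearly independent.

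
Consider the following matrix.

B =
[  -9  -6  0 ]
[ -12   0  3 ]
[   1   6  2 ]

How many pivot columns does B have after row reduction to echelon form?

Row reduce to echelon form.
R2 ← R2 − (4/3)·R1: [0, 8, 3]
R3 ← R3 + (1/9)·R1: [0, 16/3, 2]
R3 ← R3 − (2/3)·R2: [0, 0, 0]
Echelon form has 2 nonzero rows, so rank(B) = 2.
Each nonzero row contributes one pivot column: 2 pivot columns.

2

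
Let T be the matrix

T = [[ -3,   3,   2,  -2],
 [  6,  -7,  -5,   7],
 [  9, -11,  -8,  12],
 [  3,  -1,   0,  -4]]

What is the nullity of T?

Row reduce to echelon form.
R2 ← R2 + (2)·R1: [0, -1, -1, 3]
R3 ← R3 + (3)·R1: [0, -2, -2, 6]
R4 ← R4 + R1: [0, 2, 2, -6]
R3 ← R3 − (2)·R2: [0, 0, 0, 0]
R4 ← R4 + (2)·R2: [0, 0, 0, 0]
2 nonzero rows, so rank(T) = 2.
T has 4 columns; by rank–nullity, nullity = 4 − 2 = 2.

2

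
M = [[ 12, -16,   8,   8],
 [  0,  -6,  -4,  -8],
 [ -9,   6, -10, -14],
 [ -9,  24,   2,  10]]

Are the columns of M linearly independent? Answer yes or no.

no

Row reduce M to echelon form.
R3 ← R3 + (3/4)·R1: [0, -6, -4, -8]
R4 ← R4 + (3/4)·R1: [0, 12, 8, 16]
R3 ← R3 − R2: [0, 0, 0, 0]
R4 ← R4 + (2)·R2: [0, 0, 0, 0]
2 pivots among 4 columns.
Only 2 < 4 pivot columns, so the columns are linearly dependent.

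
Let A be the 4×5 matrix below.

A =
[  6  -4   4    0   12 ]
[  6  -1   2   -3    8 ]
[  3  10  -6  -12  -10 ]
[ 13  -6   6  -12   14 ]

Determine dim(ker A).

Row reduce to echelon form.
R2 ← R2 − R1: [0, 3, -2, -3, -4]
R3 ← R3 − (1/2)·R1: [0, 12, -8, -12, -16]
R4 ← R4 − (13/6)·R1: [0, 8/3, -8/3, -12, -12]
R3 ← R3 − (4)·R2: [0, 0, 0, 0, 0]
R4 ← R4 − (8/9)·R2: [0, 0, -8/9, -28/3, -76/9]
Swap R3 ↔ R4
3 nonzero rows, so rank(A) = 3.
A has 5 columns; by rank–nullity, nullity = 5 − 3 = 2.

2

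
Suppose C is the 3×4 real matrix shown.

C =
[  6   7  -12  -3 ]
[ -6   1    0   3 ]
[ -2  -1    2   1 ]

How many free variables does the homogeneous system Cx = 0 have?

2

Row reduce to echelon form.
R2 ← R2 + R1: [0, 8, -12, 0]
R3 ← R3 + (1/3)·R1: [0, 4/3, -2, 0]
R3 ← R3 − (1/6)·R2: [0, 0, 0, 0]
2 nonzero rows, so rank(C) = 2.
C has 4 columns; by rank–nullity, nullity = 4 − 2 = 2.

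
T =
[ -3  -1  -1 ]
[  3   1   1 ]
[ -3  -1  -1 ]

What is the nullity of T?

Row reduce to echelon form.
R2 ← R2 + R1: [0, 0, 0]
R3 ← R3 − R1: [0, 0, 0]
1 nonzero row, so rank(T) = 1.
T has 3 columns; by rank–nullity, nullity = 3 − 1 = 2.

2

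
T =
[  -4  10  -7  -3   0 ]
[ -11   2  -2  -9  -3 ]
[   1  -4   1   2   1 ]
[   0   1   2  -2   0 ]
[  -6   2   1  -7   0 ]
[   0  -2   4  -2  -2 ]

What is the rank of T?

Row reduce to echelon form.
R2 ← R2 − (11/4)·R1: [0, -51/2, 69/4, -3/4, -3]
R3 ← R3 + (1/4)·R1: [0, -3/2, -3/4, 5/4, 1]
R5 ← R5 − (3/2)·R1: [0, -13, 23/2, -5/2, 0]
R3 ← R3 − (1/17)·R2: [0, 0, -30/17, 22/17, 20/17]
R4 ← R4 + (2/51)·R2: [0, 0, 91/34, -69/34, -2/17]
R5 ← R5 − (26/51)·R2: [0, 0, 46/17, -36/17, 26/17]
R6 ← R6 − (4/51)·R2: [0, 0, 45/17, -33/17, -30/17]
R4 ← R4 + (91/60)·R3: [0, 0, 0, -1/15, 5/3]
R5 ← R5 + (23/15)·R3: [0, 0, 0, -2/15, 10/3]
R6 ← R6 + (3/2)·R3: [0, 0, 0, 0, 0]
R5 ← R5 − (2)·R4: [0, 0, 0, 0, 0]
Echelon form has 4 nonzero rows, so rank(T) = 4.

4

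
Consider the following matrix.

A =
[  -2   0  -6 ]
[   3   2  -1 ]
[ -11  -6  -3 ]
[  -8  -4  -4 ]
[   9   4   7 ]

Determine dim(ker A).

1

Row reduce to echelon form.
R2 ← R2 + (3/2)·R1: [0, 2, -10]
R3 ← R3 − (11/2)·R1: [0, -6, 30]
R4 ← R4 − (4)·R1: [0, -4, 20]
R5 ← R5 + (9/2)·R1: [0, 4, -20]
R3 ← R3 + (3)·R2: [0, 0, 0]
R4 ← R4 + (2)·R2: [0, 0, 0]
R5 ← R5 − (2)·R2: [0, 0, 0]
2 nonzero rows, so rank(A) = 2.
A has 3 columns; by rank–nullity, nullity = 3 − 2 = 1.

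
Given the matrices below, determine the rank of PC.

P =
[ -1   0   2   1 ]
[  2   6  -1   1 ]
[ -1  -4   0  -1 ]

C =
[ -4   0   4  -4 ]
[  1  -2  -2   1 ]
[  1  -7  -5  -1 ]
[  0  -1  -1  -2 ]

2

First compute PC:
[[  6, -15, -15,   0],
 [ -3,  -6,   0,  -3],
 [  0,   9,   5,   2]]
Now row reduce the product.
R2 ← R2 + (1/2)·R1: [0, -27/2, -15/2, -3]
R3 ← R3 + (2/3)·R2: [0, 0, 0, 0]
2 nonzero rows, so rank(PC) = 2.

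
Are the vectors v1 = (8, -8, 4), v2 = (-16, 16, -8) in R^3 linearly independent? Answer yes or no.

no

Form the matrix with these vectors as rows and row reduce.
R2 ← R2 + (2)·R1: [0, 0, 0]
1 nonzero row, so the 2 vectors span a space of dimension 1.
Since 1 < 2, the vectors are linearly dependent.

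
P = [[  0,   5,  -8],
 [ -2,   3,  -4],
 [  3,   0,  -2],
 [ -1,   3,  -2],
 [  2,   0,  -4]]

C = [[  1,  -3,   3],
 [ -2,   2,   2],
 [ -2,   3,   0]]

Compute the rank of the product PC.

First compute PC:
[[  6, -14,  10],
 [  0,   0,   0],
 [  7, -15,   9],
 [ -3,   3,   3],
 [ 10, -18,   6]]
Now row reduce the product.
R3 ← R3 − (7/6)·R1: [0, 4/3, -8/3]
R4 ← R4 + (1/2)·R1: [0, -4, 8]
R5 ← R5 − (5/3)·R1: [0, 16/3, -32/3]
Swap R2 ↔ R3
R4 ← R4 + (3)·R2: [0, 0, 0]
R5 ← R5 − (4)·R2: [0, 0, 0]
2 nonzero rows, so rank(PC) = 2.

2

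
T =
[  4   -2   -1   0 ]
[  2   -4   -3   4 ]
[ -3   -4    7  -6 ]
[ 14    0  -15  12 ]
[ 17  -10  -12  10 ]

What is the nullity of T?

Row reduce to echelon form.
R2 ← R2 − (1/2)·R1: [0, -3, -5/2, 4]
R3 ← R3 + (3/4)·R1: [0, -11/2, 25/4, -6]
R4 ← R4 − (7/2)·R1: [0, 7, -23/2, 12]
R5 ← R5 − (17/4)·R1: [0, -3/2, -31/4, 10]
R3 ← R3 − (11/6)·R2: [0, 0, 65/6, -40/3]
R4 ← R4 + (7/3)·R2: [0, 0, -52/3, 64/3]
R5 ← R5 − (1/2)·R2: [0, 0, -13/2, 8]
R4 ← R4 + (8/5)·R3: [0, 0, 0, 0]
R5 ← R5 + (3/5)·R3: [0, 0, 0, 0]
3 nonzero rows, so rank(T) = 3.
T has 4 columns; by rank–nullity, nullity = 4 − 3 = 1.

1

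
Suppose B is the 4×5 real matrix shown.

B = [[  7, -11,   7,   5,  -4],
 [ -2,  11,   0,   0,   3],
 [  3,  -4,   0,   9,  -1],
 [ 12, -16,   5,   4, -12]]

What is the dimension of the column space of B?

Row reduce to echelon form.
R2 ← R2 + (2/7)·R1: [0, 55/7, 2, 10/7, 13/7]
R3 ← R3 − (3/7)·R1: [0, 5/7, -3, 48/7, 5/7]
R4 ← R4 − (12/7)·R1: [0, 20/7, -7, -32/7, -36/7]
R3 ← R3 − (1/11)·R2: [0, 0, -35/11, 74/11, 6/11]
R4 ← R4 − (4/11)·R2: [0, 0, -85/11, -56/11, -64/11]
R4 ← R4 − (17/7)·R3: [0, 0, 0, -150/7, -50/7]
Echelon form has 4 nonzero rows, so rank(B) = 4.
The column space has dimension equal to the rank: 4.

4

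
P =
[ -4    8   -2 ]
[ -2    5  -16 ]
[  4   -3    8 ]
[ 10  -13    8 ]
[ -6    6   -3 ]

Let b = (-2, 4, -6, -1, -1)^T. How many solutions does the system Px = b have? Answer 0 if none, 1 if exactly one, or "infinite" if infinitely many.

Row reduce the augmented matrix [P | b].
R2 ← R2 − (1/2)·R1: [0, 1, -15, 5]
R3 ← R3 + R1: [0, 5, 6, -8]
R4 ← R4 + (5/2)·R1: [0, 7, 3, -6]
R5 ← R5 − (3/2)·R1: [0, -6, 0, 2]
R3 ← R3 − (5)·R2: [0, 0, 81, -33]
R4 ← R4 − (7)·R2: [0, 0, 108, -41]
R5 ← R5 + (6)·R2: [0, 0, -90, 32]
R4 ← R4 − (4/3)·R3: [0, 0, 0, 3]
R5 ← R5 + (10/9)·R3: [0, 0, 0, -14/3]
R5 ← R5 + (14/9)·R4: [0, 0, 0, 0]
The echelon form has 4 nonzero rows; the last pivot sits in the augmented column, so rank(P) = 3 but rank([P|b]) = 4.
Since the ranks differ, the system is inconsistent.
It has no solutions.

0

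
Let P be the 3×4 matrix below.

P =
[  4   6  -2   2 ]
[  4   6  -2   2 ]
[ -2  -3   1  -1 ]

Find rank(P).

1

Row reduce to echelon form.
R2 ← R2 − R1: [0, 0, 0, 0]
R3 ← R3 + (1/2)·R1: [0, 0, 0, 0]
Echelon form has 1 nonzero row, so rank(P) = 1.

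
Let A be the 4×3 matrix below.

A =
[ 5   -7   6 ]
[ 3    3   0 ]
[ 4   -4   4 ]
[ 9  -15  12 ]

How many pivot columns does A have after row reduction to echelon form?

2

Row reduce to echelon form.
R2 ← R2 − (3/5)·R1: [0, 36/5, -18/5]
R3 ← R3 − (4/5)·R1: [0, 8/5, -4/5]
R4 ← R4 − (9/5)·R1: [0, -12/5, 6/5]
R3 ← R3 − (2/9)·R2: [0, 0, 0]
R4 ← R4 + (1/3)·R2: [0, 0, 0]
Echelon form has 2 nonzero rows, so rank(A) = 2.
Each nonzero row contributes one pivot column: 2 pivot columns.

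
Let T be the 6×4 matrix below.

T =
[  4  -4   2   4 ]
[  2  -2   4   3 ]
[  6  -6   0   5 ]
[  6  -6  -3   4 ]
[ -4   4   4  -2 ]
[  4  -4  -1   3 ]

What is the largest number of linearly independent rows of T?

Row reduce to echelon form.
R2 ← R2 − (1/2)·R1: [0, 0, 3, 1]
R3 ← R3 − (3/2)·R1: [0, 0, -3, -1]
R4 ← R4 − (3/2)·R1: [0, 0, -6, -2]
R5 ← R5 + R1: [0, 0, 6, 2]
R6 ← R6 − R1: [0, 0, -3, -1]
R3 ← R3 + R2: [0, 0, 0, 0]
R4 ← R4 + (2)·R2: [0, 0, 0, 0]
R5 ← R5 − (2)·R2: [0, 0, 0, 0]
R6 ← R6 + R2: [0, 0, 0, 0]
Echelon form has 2 nonzero rows, so rank(T) = 2.
The rank gives the maximum number of linearly independent rows: 2.

2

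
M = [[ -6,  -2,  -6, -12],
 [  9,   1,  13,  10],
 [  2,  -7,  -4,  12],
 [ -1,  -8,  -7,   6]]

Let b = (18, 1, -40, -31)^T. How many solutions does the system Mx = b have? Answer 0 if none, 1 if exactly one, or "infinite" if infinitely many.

infinite

Row reduce the augmented matrix [M | b].
R2 ← R2 + (3/2)·R1: [0, -2, 4, -8, 28]
R3 ← R3 + (1/3)·R1: [0, -23/3, -6, 8, -34]
R4 ← R4 − (1/6)·R1: [0, -23/3, -6, 8, -34]
R3 ← R3 − (23/6)·R2: [0, 0, -64/3, 116/3, -424/3]
R4 ← R4 − (23/6)·R2: [0, 0, -64/3, 116/3, -424/3]
R4 ← R4 − R3: [0, 0, 0, 0, 0]
The echelon form has 3 nonzero rows, and every pivot lies in the first 4 columns, so rank(M) = rank([M|b]) = 3.
The system is consistent.
rank = 3 < 4 unknowns, so there are infinitely many solutions.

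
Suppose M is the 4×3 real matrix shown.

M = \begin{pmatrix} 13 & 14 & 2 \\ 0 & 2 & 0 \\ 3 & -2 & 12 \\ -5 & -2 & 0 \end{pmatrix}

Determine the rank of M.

3

Row reduce to echelon form.
R3 ← R3 − (3/13)·R1: [0, -68/13, 150/13]
R4 ← R4 + (5/13)·R1: [0, 44/13, 10/13]
R3 ← R3 + (34/13)·R2: [0, 0, 150/13]
R4 ← R4 − (22/13)·R2: [0, 0, 10/13]
R4 ← R4 − (1/15)·R3: [0, 0, 0]
Echelon form has 3 nonzero rows, so rank(M) = 3.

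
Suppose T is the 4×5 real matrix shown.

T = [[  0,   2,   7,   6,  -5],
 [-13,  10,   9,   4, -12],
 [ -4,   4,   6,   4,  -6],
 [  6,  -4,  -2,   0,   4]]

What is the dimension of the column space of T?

2

Row reduce to echelon form.
Swap R1 ↔ R2
R3 ← R3 − (4/13)·R1: [0, 12/13, 42/13, 36/13, -30/13]
R4 ← R4 + (6/13)·R1: [0, 8/13, 28/13, 24/13, -20/13]
R3 ← R3 − (6/13)·R2: [0, 0, 0, 0, 0]
R4 ← R4 − (4/13)·R2: [0, 0, 0, 0, 0]
Echelon form has 2 nonzero rows, so rank(T) = 2.
The column space has dimension equal to the rank: 2.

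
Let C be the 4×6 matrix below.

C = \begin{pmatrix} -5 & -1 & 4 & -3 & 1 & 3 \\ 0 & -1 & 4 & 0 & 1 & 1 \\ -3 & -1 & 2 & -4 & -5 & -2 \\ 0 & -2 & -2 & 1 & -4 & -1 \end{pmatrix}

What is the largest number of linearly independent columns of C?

Row reduce to echelon form.
R3 ← R3 − (3/5)·R1: [0, -2/5, -2/5, -11/5, -28/5, -19/5]
R3 ← R3 − (2/5)·R2: [0, 0, -2, -11/5, -6, -21/5]
R4 ← R4 − (2)·R2: [0, 0, -10, 1, -6, -3]
R4 ← R4 − (5)·R3: [0, 0, 0, 12, 24, 18]
Echelon form has 4 nonzero rows, so rank(C) = 4.
The rank gives the maximum number of linearly independent columns: 4.

4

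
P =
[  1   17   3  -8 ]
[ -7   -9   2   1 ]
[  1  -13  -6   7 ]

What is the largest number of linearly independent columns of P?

3

Row reduce to echelon form.
R2 ← R2 + (7)·R1: [0, 110, 23, -55]
R3 ← R3 − R1: [0, -30, -9, 15]
R3 ← R3 + (3/11)·R2: [0, 0, -30/11, 0]
Echelon form has 3 nonzero rows, so rank(P) = 3.
The rank gives the maximum number of linearly independent columns: 3.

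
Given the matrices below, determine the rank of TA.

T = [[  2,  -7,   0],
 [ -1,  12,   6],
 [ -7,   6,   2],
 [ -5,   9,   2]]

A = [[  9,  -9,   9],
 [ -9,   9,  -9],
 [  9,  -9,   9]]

1

First compute TA:
[[ 81, -81,  81],
 [-63,  63, -63],
 [-99,  99, -99],
 [-108, 108, -108]]
Now row reduce the product.
R2 ← R2 + (7/9)·R1: [0, 0, 0]
R3 ← R3 + (11/9)·R1: [0, 0, 0]
R4 ← R4 + (4/3)·R1: [0, 0, 0]
1 nonzero row, so rank(TA) = 1.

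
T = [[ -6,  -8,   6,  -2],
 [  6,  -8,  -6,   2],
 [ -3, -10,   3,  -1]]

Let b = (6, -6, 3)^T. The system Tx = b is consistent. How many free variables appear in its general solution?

2

Row reduce the augmented matrix [T | b].
R2 ← R2 + R1: [0, -16, 0, 0, 0]
R3 ← R3 − (1/2)·R1: [0, -6, 0, 0, 0]
R3 ← R3 − (3/8)·R2: [0, 0, 0, 0, 0]
The echelon form has 2 nonzero rows, and every pivot lies in the first 4 columns, so rank(T) = rank([T|b]) = 2.
The system is consistent.
Free variables = (unknowns) − (rank) = 4 − 2 = 2.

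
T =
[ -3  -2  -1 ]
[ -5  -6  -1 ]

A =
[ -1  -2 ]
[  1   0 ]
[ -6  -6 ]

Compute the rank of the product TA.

First compute TA:
[[  7,  12],
 [  5,  16]]
Now row reduce the product.
R2 ← R2 − (5/7)·R1: [0, 52/7]
2 nonzero rows, so rank(TA) = 2.

2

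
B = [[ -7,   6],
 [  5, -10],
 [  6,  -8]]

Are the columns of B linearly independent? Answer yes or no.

Row reduce B to echelon form.
R2 ← R2 + (5/7)·R1: [0, -40/7]
R3 ← R3 + (6/7)·R1: [0, -20/7]
R3 ← R3 − (1/2)·R2: [0, 0]
2 pivots among 2 columns.
Every column is a pivot column, so the columns are linearly independent.

yes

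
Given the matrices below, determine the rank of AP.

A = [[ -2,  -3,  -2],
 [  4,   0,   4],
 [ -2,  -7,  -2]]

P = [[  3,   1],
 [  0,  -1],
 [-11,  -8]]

First compute AP:
[[ 16,  17],
 [-32, -28],
 [ 16,  21]]
Now row reduce the product.
R2 ← R2 + (2)·R1: [0, 6]
R3 ← R3 − R1: [0, 4]
R3 ← R3 − (2/3)·R2: [0, 0]
2 nonzero rows, so rank(AP) = 2.

2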